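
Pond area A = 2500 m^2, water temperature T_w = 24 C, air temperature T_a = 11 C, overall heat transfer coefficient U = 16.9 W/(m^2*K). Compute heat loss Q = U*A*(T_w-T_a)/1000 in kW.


Temperature difference dT = 24 - 11 = 13 K
Heat loss (W) = U * A * dT = 16.9 * 2500 * 13 = 549250 W
Convert to kW: 549250 / 1000 = 549.25 kW

549.25 kW


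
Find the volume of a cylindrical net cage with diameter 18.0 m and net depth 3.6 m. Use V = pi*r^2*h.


r = d/2 = 18.0/2 = 9 m
Base area = pi*r^2 = pi*9^2 = 254.469 m^2
Volume = 254.469 * 3.6 = 916.088 m^3

916.088 m^3


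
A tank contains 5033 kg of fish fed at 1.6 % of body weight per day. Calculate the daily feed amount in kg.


Feeding rate fraction = 1.6% / 100 = 0.016
Daily feed = 5033 kg * 0.016 = 80.528 kg/day

80.528 kg/day


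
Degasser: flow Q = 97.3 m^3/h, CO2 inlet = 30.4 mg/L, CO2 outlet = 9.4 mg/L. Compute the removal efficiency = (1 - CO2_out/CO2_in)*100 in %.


CO2_out / CO2_in = 9.4 / 30.4 = 0.30921053
Fraction remaining = 0.30921053
efficiency = (1 - 0.30921053) * 100 = 69.0789 %

69.0789 %


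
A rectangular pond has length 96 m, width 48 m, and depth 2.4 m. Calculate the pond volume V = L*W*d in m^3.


Base area = L * W = 96 * 48 = 4608 m^2
Volume = area * depth = 4608 * 2.4 = 11059.2 m^3

11059.2 m^3


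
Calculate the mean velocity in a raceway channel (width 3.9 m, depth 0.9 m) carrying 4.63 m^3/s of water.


Cross-sectional area = W * d = 3.9 * 0.9 = 3.51 m^2
Velocity = Q / A = 4.63 / 3.51 = 1.31909 m/s

1.31909 m/s


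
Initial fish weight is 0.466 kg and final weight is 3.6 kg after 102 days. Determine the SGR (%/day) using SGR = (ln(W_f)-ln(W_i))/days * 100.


ln(W_f) = ln(3.6) = 1.2809338
ln(W_i) = ln(0.466) = -0.76356964
ln(W_f) - ln(W_i) = 1.2809338 - -0.76356964 = 2.0445034
SGR = 2.0445034 / 102 * 100 = 2.00442 %/day

2.00442 %/day


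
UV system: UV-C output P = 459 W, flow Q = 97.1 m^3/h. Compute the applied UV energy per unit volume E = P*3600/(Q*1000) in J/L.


Energy delivered per hour = 459 W * 3600 s = 1652400 J/h
Volume treated per hour = 97.1 m^3/h * 1000 = 97100 L/h
dose = 1652400 / 97100 = 17.0175 J/L

17.0175 J/L


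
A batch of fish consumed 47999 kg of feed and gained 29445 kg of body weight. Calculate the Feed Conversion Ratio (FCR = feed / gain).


FCR = feed consumed / weight gained
FCR = 47999 kg / 29445 kg = 1.63012

1.63012


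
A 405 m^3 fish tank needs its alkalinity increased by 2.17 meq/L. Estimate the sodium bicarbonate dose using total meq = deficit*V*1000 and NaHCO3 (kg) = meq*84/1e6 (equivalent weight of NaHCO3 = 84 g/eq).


Tank volume in L = 405 m^3 * 1000 = 405000 L
Total meq required = 2.17 meq/L * 405000 L = 878850 meq
NaHCO3 mass = 878850 meq * 84 mg/meq / 1e6 = 73.8234 kg

73.8234 kg


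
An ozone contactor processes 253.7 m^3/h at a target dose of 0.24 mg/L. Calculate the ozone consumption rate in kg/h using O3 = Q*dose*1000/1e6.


O3 demand (mg/h) = Q * dose * 1000 = 253.7 * 0.24 * 1000 = 60888 mg/h
Convert mg to kg: 60888 / 1e6 = 0.060888 kg/h

0.060888 kg/h


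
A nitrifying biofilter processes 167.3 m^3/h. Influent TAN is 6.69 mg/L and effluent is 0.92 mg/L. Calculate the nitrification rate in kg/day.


Concentration drop: TAN_in - TAN_out = 6.69 - 0.92 = 5.77 mg/L
Hourly TAN removed = Q * dTAN = 167.3 m^3/h * 5.77 mg/L = 965.321 g/h  (m^3/h * mg/L = g/h)
Daily TAN removed = 965.321 * 24 = 23167.704 g/day
Convert to kg/day: 23167.704 / 1000 = 23.167704 kg/day

23.167704 kg/day


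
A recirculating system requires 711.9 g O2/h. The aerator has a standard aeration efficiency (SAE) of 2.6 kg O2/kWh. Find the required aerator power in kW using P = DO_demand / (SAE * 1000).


SAE in g O2/kWh = 2.6 * 1000 = 2600 g/kWh
P = DO_demand / SAE_g = 711.9 / 2600 = 0.273808 kW

0.273808 kW


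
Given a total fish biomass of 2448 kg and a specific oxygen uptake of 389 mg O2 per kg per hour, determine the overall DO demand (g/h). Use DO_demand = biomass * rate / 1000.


Total O2 consumption (mg/h) = 2448 kg * 389 mg/(kg*h) = 952272 mg/h
Convert to g/h: 952272 / 1000 = 952.272 g/h

952.272 g/h


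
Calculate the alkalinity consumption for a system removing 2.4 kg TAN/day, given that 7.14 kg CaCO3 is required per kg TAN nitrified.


Alkalinity factor: 7.14 kg CaCO3 consumed per kg TAN nitrified
alk = 2.4 kg TAN * 7.14 = 17.136 kg CaCO3/day

17.136 kg CaCO3/day


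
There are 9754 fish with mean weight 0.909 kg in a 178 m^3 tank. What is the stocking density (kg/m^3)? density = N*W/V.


Total biomass = 9754 fish * 0.909 kg = 8866.386 kg
Density = total biomass / volume = 8866.386 / 178 = 49.8112 kg/m^3

49.8112 kg/m^3


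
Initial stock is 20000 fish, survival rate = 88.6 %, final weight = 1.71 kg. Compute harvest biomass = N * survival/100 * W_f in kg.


Survivors = 20000 * 88.6/100 = 17720 fish
Harvest biomass = survivors * W_f = 17720 * 1.71 = 30301.2 kg

30301.2 kg


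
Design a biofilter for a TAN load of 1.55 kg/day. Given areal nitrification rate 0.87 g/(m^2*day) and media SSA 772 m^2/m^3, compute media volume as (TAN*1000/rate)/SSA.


A = 1.55*1000 / 0.87 = 1781.6092 m^2
V = 1781.6092 / 772 = 2.30778

2.30778 m^3


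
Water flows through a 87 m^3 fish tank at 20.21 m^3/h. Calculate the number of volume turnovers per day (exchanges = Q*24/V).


Daily flow volume = 20.21 m^3/h * 24 h = 485.04 m^3/day
Exchanges = daily flow / tank volume = 485.04 / 87 = 5.57517 exchanges/day

5.57517 exchanges/day


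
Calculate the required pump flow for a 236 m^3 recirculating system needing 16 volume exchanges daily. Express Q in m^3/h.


Daily recirculation volume = 236 m^3 * 16 = 3776 m^3/day
Flow rate Q = daily volume / 24 h = 3776 / 24 = 157.333 m^3/h

157.333 m^3/h


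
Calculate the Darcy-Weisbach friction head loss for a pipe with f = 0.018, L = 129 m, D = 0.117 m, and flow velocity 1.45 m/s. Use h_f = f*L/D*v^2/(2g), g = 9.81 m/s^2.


v^2 = 1.45^2 = 2.1025 m^2/s^2
L/D = 129/0.117 = 1102.5641
h_f = f*(L/D)*v^2/(2g) = 0.018 * 1102.5641 * 2.1025 / 19.62 = 2.12673 m

2.12673 m


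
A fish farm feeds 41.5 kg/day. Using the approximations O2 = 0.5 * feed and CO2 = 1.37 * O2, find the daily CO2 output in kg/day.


O2 = 41.5 * 0.5 = 20.75
CO2 = 20.75 * 1.37 = 28.4275

28.4275 kg/day


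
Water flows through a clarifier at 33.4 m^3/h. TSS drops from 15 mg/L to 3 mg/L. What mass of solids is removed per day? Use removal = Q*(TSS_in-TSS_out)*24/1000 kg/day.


Concentration drop: TSS_in - TSS_out = 15 - 3 = 12 mg/L
Hourly solids removed = Q * dTSS = 33.4 m^3/h * 12 mg/L = 400.8 g/h  (m^3/h * mg/L = g/h)
Daily solids removed = 400.8 * 24 = 9619.2 g/day
Convert g to kg: 9619.2 / 1000 = 9.6192 kg/day

9.6192 kg/day


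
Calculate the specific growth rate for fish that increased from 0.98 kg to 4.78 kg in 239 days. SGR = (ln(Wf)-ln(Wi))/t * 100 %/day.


ln(W_f) = ln(4.78) = 1.5644405
ln(W_i) = ln(0.98) = -0.020202707
ln(W_f) - ln(W_i) = 1.5644405 - -0.020202707 = 1.5846432
SGR = 1.5846432 / 239 * 100 = 0.663031 %/day

0.663031 %/day


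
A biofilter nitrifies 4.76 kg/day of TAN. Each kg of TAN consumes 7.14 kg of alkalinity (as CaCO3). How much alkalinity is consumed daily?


Alkalinity factor: 7.14 kg CaCO3 consumed per kg TAN nitrified
alk = 4.76 kg TAN * 7.14 = 33.9864 kg CaCO3/day

33.9864 kg CaCO3/day


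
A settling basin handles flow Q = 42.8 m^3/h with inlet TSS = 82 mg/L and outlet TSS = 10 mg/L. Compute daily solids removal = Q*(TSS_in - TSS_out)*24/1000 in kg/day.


Concentration drop: TSS_in - TSS_out = 82 - 10 = 72 mg/L
Hourly solids removed = Q * dTSS = 42.8 m^3/h * 72 mg/L = 3081.6 g/h  (m^3/h * mg/L = g/h)
Daily solids removed = 3081.6 * 24 = 73958.4 g/day
Convert g to kg: 73958.4 / 1000 = 73.9584 kg/day

73.9584 kg/day


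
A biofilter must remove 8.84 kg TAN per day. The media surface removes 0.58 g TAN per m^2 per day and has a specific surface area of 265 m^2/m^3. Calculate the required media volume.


A = 8.84*1000 / 0.58 = 15241.379 m^2
V = 15241.379 / 265 = 57.5146

57.5146 m^3


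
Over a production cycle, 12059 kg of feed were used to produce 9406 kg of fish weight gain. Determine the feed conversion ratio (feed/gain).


FCR = feed consumed / weight gained
FCR = 12059 kg / 9406 kg = 1.28205

1.28205


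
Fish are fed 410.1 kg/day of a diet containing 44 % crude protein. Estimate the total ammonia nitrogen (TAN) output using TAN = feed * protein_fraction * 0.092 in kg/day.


Protein in feed = 410.1 * 44/100 = 180.444 kg/day
TAN = protein * 0.092 = 180.444 * 0.092 = 16.600848 kg/day

16.600848 kg/day


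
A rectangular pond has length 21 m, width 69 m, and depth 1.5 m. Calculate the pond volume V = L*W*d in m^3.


Base area = L * W = 21 * 69 = 1449 m^2
Volume = area * depth = 1449 * 1.5 = 2173.5 m^3

2173.5 m^3


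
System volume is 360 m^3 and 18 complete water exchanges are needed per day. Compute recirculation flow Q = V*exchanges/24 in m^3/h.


Daily recirculation volume = 360 m^3 * 18 = 6480 m^3/day
Flow rate Q = daily volume / 24 h = 6480 / 24 = 270 m^3/h

270 m^3/h


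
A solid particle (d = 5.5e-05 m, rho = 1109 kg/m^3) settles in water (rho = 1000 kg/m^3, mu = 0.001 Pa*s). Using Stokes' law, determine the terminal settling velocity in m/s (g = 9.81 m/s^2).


Density difference: rho_p - rho_f = 1109 - 1000 = 109 kg/m^3
d^2 = (5.5e-05)^2 = 3.025e-09 m^2
Numerator = (rho_p - rho_f) * g * d^2 = 109 * 9.81 * 3.025e-09 = 3.2346023e-06
Denominator = 18 * mu = 18 * 0.001 = 0.018
v_s = 3.2346023e-06 / 0.018 = 1.797e-04 m/s
Check: Re = rho_f * v_s * d / mu = 1000 * 1.797e-04 * 5.5e-05 / 0.001 = 0.00988 < 1, so Stokes' law applies.

1.797e-04 m/s


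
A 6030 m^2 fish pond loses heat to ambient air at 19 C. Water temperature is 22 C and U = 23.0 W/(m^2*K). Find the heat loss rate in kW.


Temperature difference dT = 22 - 19 = 3 K
Heat loss (W) = U * A * dT = 23.0 * 6030 * 3 = 416070 W
Convert to kW: 416070 / 1000 = 416.07 kW

416.07 kW


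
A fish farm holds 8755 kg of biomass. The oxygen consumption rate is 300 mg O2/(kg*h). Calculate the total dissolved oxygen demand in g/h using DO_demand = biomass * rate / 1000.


Total O2 consumption (mg/h) = 8755 kg * 300 mg/(kg*h) = 2626500 mg/h
Convert to g/h: 2626500 / 1000 = 2626.5 g/h

2626.5 g/h


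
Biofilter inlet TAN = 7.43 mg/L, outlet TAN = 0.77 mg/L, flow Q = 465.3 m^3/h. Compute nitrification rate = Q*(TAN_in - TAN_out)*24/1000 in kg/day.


Concentration drop: TAN_in - TAN_out = 7.43 - 0.77 = 6.66 mg/L
Hourly TAN removed = Q * dTAN = 465.3 m^3/h * 6.66 mg/L = 3098.898 g/h  (m^3/h * mg/L = g/h)
Daily TAN removed = 3098.898 * 24 = 74373.552 g/day
Convert to kg/day: 74373.552 / 1000 = 74.373552 kg/day

74.373552 kg/day


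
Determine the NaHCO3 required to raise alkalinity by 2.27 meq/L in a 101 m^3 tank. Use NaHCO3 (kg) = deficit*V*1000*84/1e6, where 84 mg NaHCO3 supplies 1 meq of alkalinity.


Tank volume in L = 101 m^3 * 1000 = 101000 L
Total meq required = 2.27 meq/L * 101000 L = 229270 meq
NaHCO3 mass = 229270 meq * 84 mg/meq / 1e6 = 19.2587 kg

19.2587 kg


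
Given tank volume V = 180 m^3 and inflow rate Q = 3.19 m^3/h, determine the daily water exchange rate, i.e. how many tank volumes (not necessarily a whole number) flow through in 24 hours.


Daily flow volume = 3.19 m^3/h * 24 h = 76.56 m^3/day
Exchanges = daily flow / tank volume = 76.56 / 180 = 0.425333 exchanges/day

0.425333 exchanges/day


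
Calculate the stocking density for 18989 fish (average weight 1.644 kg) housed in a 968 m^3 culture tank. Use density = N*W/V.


Total biomass = 18989 fish * 1.644 kg = 31217.916 kg
Density = total biomass / volume = 31217.916 / 968 = 32.2499 kg/m^3

32.2499 kg/m^3


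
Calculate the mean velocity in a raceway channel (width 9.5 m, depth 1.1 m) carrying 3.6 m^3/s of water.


Cross-sectional area = W * d = 9.5 * 1.1 = 10.45 m^2
Velocity = Q / A = 3.6 / 10.45 = 0.344498 m/s

0.344498 m/s


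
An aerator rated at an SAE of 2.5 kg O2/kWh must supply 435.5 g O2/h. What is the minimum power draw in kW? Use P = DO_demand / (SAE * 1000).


SAE in g O2/kWh = 2.5 * 1000 = 2500 g/kWh
P = DO_demand / SAE_g = 435.5 / 2500 = 0.1742 kW

0.1742 kW


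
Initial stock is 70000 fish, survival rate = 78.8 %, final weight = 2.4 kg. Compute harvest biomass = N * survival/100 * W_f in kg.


Survivors = 70000 * 78.8/100 = 55160 fish
Harvest biomass = survivors * W_f = 55160 * 2.4 = 132384 kg

132384 kg


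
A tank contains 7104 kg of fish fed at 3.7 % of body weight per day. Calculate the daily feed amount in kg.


Feeding rate fraction = 3.7% / 100 = 0.037
Daily feed = 7104 kg * 0.037 = 262.848 kg/day

262.848 kg/day


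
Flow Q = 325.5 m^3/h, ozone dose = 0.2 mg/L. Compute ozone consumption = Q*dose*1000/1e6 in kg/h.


O3 demand (mg/h) = Q * dose * 1000 = 325.5 * 0.2 * 1000 = 65100 mg/h
Convert mg to kg: 65100 / 1e6 = 0.0651 kg/h

0.0651 kg/h


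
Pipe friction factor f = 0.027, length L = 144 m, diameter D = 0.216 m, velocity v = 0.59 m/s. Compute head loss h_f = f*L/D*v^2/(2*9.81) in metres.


v^2 = 0.59^2 = 0.3481 m^2/s^2
L/D = 144/0.216 = 666.66667
h_f = f*(L/D)*v^2/(2g) = 0.027 * 666.66667 * 0.3481 / 19.62 = 0.319358 m

0.319358 m


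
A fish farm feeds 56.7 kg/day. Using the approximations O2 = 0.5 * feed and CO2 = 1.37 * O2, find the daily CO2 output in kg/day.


O2 = 56.7 * 0.5 = 28.35
CO2 = 28.35 * 1.37 = 38.8395

38.8395 kg/day


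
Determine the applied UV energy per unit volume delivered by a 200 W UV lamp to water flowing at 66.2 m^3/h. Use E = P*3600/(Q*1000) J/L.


Energy delivered per hour = 200 W * 3600 s = 720000 J/h
Volume treated per hour = 66.2 m^3/h * 1000 = 66200 L/h
dose = 720000 / 66200 = 10.8761 J/L

10.8761 J/L


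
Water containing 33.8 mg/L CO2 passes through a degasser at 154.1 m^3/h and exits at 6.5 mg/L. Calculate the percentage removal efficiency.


CO2_out / CO2_in = 6.5 / 33.8 = 0.19230769
Fraction remaining = 0.19230769
efficiency = (1 - 0.19230769) * 100 = 80.7692 %

80.7692 %


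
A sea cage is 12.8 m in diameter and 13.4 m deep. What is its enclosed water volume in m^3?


r = d/2 = 12.8/2 = 6.4 m
Base area = pi*r^2 = pi*6.4^2 = 128.67964 m^2
Volume = 128.67964 * 13.4 = 1724.31 m^3

1724.31 m^3


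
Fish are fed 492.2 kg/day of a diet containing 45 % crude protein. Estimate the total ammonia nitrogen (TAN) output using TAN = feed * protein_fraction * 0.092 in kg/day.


Protein in feed = 492.2 * 45/100 = 221.49 kg/day
TAN = protein * 0.092 = 221.49 * 0.092 = 20.37708 kg/day

20.37708 kg/day


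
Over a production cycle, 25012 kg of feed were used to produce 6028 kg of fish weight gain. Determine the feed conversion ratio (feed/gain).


FCR = feed consumed / weight gained
FCR = 25012 kg / 6028 kg = 4.1493

4.1493


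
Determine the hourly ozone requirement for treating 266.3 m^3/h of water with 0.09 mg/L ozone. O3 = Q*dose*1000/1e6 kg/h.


O3 demand (mg/h) = Q * dose * 1000 = 266.3 * 0.09 * 1000 = 23967 mg/h
Convert mg to kg: 23967 / 1e6 = 0.023967 kg/h

0.023967 kg/h


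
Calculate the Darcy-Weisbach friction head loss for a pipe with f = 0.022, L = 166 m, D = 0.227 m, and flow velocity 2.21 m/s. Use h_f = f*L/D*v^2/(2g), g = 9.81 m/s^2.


v^2 = 2.21^2 = 4.8841 m^2/s^2
L/D = 166/0.227 = 731.27753
h_f = f*(L/D)*v^2/(2g) = 0.022 * 731.27753 * 4.8841 / 19.62 = 4.00489 m

4.00489 m


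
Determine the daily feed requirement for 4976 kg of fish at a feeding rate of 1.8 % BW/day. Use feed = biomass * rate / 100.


Feeding rate fraction = 1.8% / 100 = 0.018
Daily feed = 4976 kg * 0.018 = 89.568 kg/day

89.568 kg/day


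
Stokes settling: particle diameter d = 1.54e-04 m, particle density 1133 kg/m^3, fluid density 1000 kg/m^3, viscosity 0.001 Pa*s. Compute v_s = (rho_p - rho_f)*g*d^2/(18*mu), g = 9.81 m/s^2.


Density difference: rho_p - rho_f = 1133 - 1000 = 133 kg/m^3
d^2 = (1.54e-04)^2 = 2.3716e-08 m^2
Numerator = (rho_p - rho_f) * g * d^2 = 133 * 9.81 * 2.3716e-08 = 3.0942977e-05
Denominator = 18 * mu = 18 * 0.001 = 0.018
v_s = 3.0942977e-05 / 0.018 = 0.00171905 m/s
Check: Re = rho_f * v_s * d / mu = 1000 * 0.00171905 * 1.54e-04 / 0.001 = 0.265 < 1, so Stokes' law applies.

0.00171905 m/s


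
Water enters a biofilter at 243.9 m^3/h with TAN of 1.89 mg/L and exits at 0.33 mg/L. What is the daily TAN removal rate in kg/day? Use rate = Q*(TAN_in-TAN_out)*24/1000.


Concentration drop: TAN_in - TAN_out = 1.89 - 0.33 = 1.56 mg/L
Hourly TAN removed = Q * dTAN = 243.9 m^3/h * 1.56 mg/L = 380.484 g/h  (m^3/h * mg/L = g/h)
Daily TAN removed = 380.484 * 24 = 9131.616 g/day
Convert to kg/day: 9131.616 / 1000 = 9.131616 kg/day

9.131616 kg/day


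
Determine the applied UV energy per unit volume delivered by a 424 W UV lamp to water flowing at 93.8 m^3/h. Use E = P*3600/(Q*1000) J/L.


Energy delivered per hour = 424 W * 3600 s = 1526400 J/h
Volume treated per hour = 93.8 m^3/h * 1000 = 93800 L/h
dose = 1526400 / 93800 = 16.2729 J/L

16.2729 J/L


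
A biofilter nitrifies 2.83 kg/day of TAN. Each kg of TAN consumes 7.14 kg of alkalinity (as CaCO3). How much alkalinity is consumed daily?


Alkalinity factor: 7.14 kg CaCO3 consumed per kg TAN nitrified
alk = 2.83 kg TAN * 7.14 = 20.2062 kg CaCO3/day

20.2062 kg CaCO3/day


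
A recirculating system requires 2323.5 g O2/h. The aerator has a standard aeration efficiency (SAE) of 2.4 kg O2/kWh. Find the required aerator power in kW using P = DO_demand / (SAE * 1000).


SAE in g O2/kWh = 2.4 * 1000 = 2400 g/kWh
P = DO_demand / SAE_g = 2323.5 / 2400 = 0.968125 kW

0.968125 kW


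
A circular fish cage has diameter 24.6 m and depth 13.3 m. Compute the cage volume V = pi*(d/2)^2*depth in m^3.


r = d/2 = 24.6/2 = 12.3 m
Base area = pi*r^2 = pi*12.3^2 = 475.29155 m^2
Volume = 475.29155 * 13.3 = 6321.38 m^3

6321.38 m^3


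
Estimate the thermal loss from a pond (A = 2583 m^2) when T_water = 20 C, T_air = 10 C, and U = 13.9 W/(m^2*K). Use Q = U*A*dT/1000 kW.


Temperature difference dT = 20 - 10 = 10 K
Heat loss (W) = U * A * dT = 13.9 * 2583 * 10 = 359037 W
Convert to kW: 359037 / 1000 = 359.037 kW

359.037 kW


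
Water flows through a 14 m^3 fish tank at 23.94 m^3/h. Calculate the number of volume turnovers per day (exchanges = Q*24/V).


Daily flow volume = 23.94 m^3/h * 24 h = 574.56 m^3/day
Exchanges = daily flow / tank volume = 574.56 / 14 = 41.04 exchanges/day

41.04 exchanges/day


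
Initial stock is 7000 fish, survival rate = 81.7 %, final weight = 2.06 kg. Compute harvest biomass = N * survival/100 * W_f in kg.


Survivors = 7000 * 81.7/100 = 5719 fish
Harvest biomass = survivors * W_f = 5719 * 2.06 = 11781.14 kg

11781.14 kg


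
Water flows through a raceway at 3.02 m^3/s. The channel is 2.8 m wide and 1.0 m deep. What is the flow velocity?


Cross-sectional area = W * d = 2.8 * 1.0 = 2.8 m^2
Velocity = Q / A = 3.02 / 2.8 = 1.07857 m/s

1.07857 m/s


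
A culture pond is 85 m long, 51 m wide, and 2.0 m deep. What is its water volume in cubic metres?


Base area = L * W = 85 * 51 = 4335 m^2
Volume = area * depth = 4335 * 2.0 = 8670 m^3

8670 m^3


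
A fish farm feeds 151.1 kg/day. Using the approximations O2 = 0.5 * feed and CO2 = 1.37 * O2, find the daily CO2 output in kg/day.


O2 = 151.1 * 0.5 = 75.55
CO2 = 75.55 * 1.37 = 103.5035

103.5035 kg/day


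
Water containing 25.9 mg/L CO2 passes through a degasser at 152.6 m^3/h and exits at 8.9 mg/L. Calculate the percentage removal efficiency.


CO2_out / CO2_in = 8.9 / 25.9 = 0.34362934
Fraction remaining = 0.34362934
efficiency = (1 - 0.34362934) * 100 = 65.6371 %

65.6371 %


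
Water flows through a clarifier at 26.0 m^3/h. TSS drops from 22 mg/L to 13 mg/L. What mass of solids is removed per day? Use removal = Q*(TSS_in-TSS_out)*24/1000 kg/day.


Concentration drop: TSS_in - TSS_out = 22 - 13 = 9 mg/L
Hourly solids removed = Q * dTSS = 26.0 m^3/h * 9 mg/L = 234 g/h  (m^3/h * mg/L = g/h)
Daily solids removed = 234 * 24 = 5616 g/day
Convert g to kg: 5616 / 1000 = 5.616 kg/day

5.616 kg/day


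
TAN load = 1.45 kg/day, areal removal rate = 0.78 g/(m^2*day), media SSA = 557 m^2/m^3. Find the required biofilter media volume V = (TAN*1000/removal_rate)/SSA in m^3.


A = 1.45*1000 / 0.78 = 1858.9744 m^2
V = 1858.9744 / 557 = 3.33748

3.33748 m^3


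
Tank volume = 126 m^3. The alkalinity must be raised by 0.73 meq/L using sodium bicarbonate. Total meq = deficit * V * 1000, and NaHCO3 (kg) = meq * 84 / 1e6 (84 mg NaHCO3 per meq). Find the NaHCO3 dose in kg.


Tank volume in L = 126 m^3 * 1000 = 126000 L
Total meq required = 0.73 meq/L * 126000 L = 91980 meq
NaHCO3 mass = 91980 meq * 84 mg/meq / 1e6 = 7.72632 kg

7.72632 kg


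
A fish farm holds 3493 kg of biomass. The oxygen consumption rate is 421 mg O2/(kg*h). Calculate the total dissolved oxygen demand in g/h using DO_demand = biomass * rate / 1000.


Total O2 consumption (mg/h) = 3493 kg * 421 mg/(kg*h) = 1470553 mg/h
Convert to g/h: 1470553 / 1000 = 1470.553 g/h

1470.553 g/h


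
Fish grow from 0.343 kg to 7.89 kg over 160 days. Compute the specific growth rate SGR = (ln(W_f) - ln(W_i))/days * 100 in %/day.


ln(W_f) = ln(7.89) = 2.0655961
ln(W_i) = ln(0.343) = -1.0700248
ln(W_f) - ln(W_i) = 2.0655961 - -1.0700248 = 3.1356209
SGR = 3.1356209 / 160 * 100 = 1.95976 %/day

1.95976 %/day


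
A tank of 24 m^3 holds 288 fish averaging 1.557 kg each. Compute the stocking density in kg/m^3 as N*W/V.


Total biomass = 288 fish * 1.557 kg = 448.416 kg
Density = total biomass / volume = 448.416 / 24 = 18.684 kg/m^3

18.684 kg/m^3


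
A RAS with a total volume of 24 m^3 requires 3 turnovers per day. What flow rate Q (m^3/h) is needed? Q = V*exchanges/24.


Daily recirculation volume = 24 m^3 * 3 = 72 m^3/day
Flow rate Q = daily volume / 24 h = 72 / 24 = 3 m^3/h

3 m^3/h


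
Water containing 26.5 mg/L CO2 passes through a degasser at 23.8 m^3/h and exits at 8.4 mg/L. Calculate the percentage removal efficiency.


CO2_out / CO2_in = 8.4 / 26.5 = 0.31698113
Fraction remaining = 0.31698113
efficiency = (1 - 0.31698113) * 100 = 68.3019 %

68.3019 %


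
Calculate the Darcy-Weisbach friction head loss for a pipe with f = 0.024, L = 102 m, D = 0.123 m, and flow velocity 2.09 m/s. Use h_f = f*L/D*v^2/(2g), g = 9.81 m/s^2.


v^2 = 2.09^2 = 4.3681 m^2/s^2
L/D = 102/0.123 = 829.26829
h_f = f*(L/D)*v^2/(2g) = 0.024 * 829.26829 * 4.3681 / 19.62 = 4.43098 m

4.43098 m


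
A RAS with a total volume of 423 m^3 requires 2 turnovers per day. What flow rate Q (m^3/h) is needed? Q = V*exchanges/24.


Daily recirculation volume = 423 m^3 * 2 = 846 m^3/day
Flow rate Q = daily volume / 24 h = 846 / 24 = 35.25 m^3/h

35.25 m^3/h


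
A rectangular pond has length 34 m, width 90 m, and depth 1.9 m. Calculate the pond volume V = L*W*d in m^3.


Base area = L * W = 34 * 90 = 3060 m^2
Volume = area * depth = 3060 * 1.9 = 5814 m^3

5814 m^3


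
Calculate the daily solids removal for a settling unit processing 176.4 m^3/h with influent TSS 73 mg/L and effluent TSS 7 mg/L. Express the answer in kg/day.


Concentration drop: TSS_in - TSS_out = 73 - 7 = 66 mg/L
Hourly solids removed = Q * dTSS = 176.4 m^3/h * 66 mg/L = 11642.4 g/h  (m^3/h * mg/L = g/h)
Daily solids removed = 11642.4 * 24 = 279417.6 g/day
Convert g to kg: 279417.6 / 1000 = 279.4176 kg/day

279.4176 kg/day


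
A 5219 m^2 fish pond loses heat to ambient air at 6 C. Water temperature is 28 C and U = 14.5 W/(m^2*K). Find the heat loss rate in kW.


Temperature difference dT = 28 - 6 = 22 K
Heat loss (W) = U * A * dT = 14.5 * 5219 * 22 = 1664861 W
Convert to kW: 1664861 / 1000 = 1664.861 kW

1664.861 kW


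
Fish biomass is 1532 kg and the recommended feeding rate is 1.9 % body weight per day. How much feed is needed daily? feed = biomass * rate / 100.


Feeding rate fraction = 1.9% / 100 = 0.019
Daily feed = 1532 kg * 0.019 = 29.108 kg/day

29.108 kg/day


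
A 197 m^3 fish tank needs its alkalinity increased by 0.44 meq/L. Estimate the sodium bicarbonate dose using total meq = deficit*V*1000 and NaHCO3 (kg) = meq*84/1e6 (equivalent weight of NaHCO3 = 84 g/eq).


Tank volume in L = 197 m^3 * 1000 = 197000 L
Total meq required = 0.44 meq/L * 197000 L = 86680 meq
NaHCO3 mass = 86680 meq * 84 mg/meq / 1e6 = 7.28112 kg

7.28112 kg


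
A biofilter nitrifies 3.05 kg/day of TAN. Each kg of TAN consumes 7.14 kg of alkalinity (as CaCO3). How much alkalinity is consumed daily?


Alkalinity factor: 7.14 kg CaCO3 consumed per kg TAN nitrified
alk = 3.05 kg TAN * 7.14 = 21.777 kg CaCO3/day

21.777 kg CaCO3/day


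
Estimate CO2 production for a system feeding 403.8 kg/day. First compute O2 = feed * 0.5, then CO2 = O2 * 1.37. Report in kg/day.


O2 = 403.8 * 0.5 = 201.9
CO2 = 201.9 * 1.37 = 276.603

276.603 kg/day


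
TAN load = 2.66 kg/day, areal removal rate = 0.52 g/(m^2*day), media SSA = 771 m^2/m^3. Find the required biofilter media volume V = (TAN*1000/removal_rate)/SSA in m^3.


A = 2.66*1000 / 0.52 = 5115.3846 m^2
V = 5115.3846 / 771 = 6.63474

6.63474 m^3


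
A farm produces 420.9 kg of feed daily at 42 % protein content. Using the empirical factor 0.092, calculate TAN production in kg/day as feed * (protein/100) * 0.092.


Protein in feed = 420.9 * 42/100 = 176.778 kg/day
TAN = protein * 0.092 = 176.778 * 0.092 = 16.263576 kg/day

16.263576 kg/day


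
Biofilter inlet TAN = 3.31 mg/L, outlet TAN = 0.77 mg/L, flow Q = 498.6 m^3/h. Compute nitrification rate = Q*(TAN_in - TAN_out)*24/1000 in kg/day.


Concentration drop: TAN_in - TAN_out = 3.31 - 0.77 = 2.54 mg/L
Hourly TAN removed = Q * dTAN = 498.6 m^3/h * 2.54 mg/L = 1266.444 g/h  (m^3/h * mg/L = g/h)
Daily TAN removed = 1266.444 * 24 = 30394.656 g/day
Convert to kg/day: 30394.656 / 1000 = 30.394656 kg/day

30.394656 kg/day


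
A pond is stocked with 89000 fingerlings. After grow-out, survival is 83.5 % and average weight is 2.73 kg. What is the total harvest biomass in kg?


Survivors = 89000 * 83.5/100 = 74315 fish
Harvest biomass = survivors * W_f = 74315 * 2.73 = 202879.95 kg

202879.95 kg


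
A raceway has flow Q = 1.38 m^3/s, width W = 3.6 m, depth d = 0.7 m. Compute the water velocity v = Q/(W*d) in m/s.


Cross-sectional area = W * d = 3.6 * 0.7 = 2.52 m^2
Velocity = Q / A = 1.38 / 2.52 = 0.547619 m/s

0.547619 m/s


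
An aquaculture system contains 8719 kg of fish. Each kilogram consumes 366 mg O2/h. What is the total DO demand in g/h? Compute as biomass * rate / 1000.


Total O2 consumption (mg/h) = 8719 kg * 366 mg/(kg*h) = 3191154 mg/h
Convert to g/h: 3191154 / 1000 = 3191.154 g/h

3191.154 g/h


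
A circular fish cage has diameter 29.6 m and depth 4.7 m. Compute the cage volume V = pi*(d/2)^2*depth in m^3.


r = d/2 = 29.6/2 = 14.8 m
Base area = pi*r^2 = pi*14.8^2 = 688.13445 m^2
Volume = 688.13445 * 4.7 = 3234.23 m^3

3234.23 m^3


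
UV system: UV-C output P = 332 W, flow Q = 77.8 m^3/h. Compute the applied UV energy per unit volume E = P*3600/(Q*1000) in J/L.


Energy delivered per hour = 332 W * 3600 s = 1195200 J/h
Volume treated per hour = 77.8 m^3/h * 1000 = 77800 L/h
dose = 1195200 / 77800 = 15.3625 J/L

15.3625 J/L


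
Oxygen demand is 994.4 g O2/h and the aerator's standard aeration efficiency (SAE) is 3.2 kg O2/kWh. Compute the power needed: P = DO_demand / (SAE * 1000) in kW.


SAE in g O2/kWh = 3.2 * 1000 = 3200 g/kWh
P = DO_demand / SAE_g = 994.4 / 3200 = 0.31075 kW

0.31075 kW


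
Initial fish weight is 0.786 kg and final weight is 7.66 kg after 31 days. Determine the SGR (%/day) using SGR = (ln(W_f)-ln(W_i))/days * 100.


ln(W_f) = ln(7.66) = 2.036012
ln(W_i) = ln(0.786) = -0.24079849
ln(W_f) - ln(W_i) = 2.036012 - -0.24079849 = 2.2768105
SGR = 2.2768105 / 31 * 100 = 7.34455 %/day

7.34455 %/day


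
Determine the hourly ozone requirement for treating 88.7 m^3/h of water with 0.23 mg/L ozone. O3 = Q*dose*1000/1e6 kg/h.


O3 demand (mg/h) = Q * dose * 1000 = 88.7 * 0.23 * 1000 = 20401 mg/h
Convert mg to kg: 20401 / 1e6 = 0.020401 kg/h

0.020401 kg/h


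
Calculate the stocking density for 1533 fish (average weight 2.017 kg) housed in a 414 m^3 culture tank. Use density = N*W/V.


Total biomass = 1533 fish * 2.017 kg = 3092.061 kg
Density = total biomass / volume = 3092.061 / 414 = 7.46875 kg/m^3

7.46875 kg/m^3


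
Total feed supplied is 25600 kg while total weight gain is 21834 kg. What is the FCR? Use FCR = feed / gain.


FCR = feed consumed / weight gained
FCR = 25600 kg / 21834 kg = 1.17248

1.17248


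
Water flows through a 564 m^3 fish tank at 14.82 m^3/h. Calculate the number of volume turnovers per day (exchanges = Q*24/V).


Daily flow volume = 14.82 m^3/h * 24 h = 355.68 m^3/day
Exchanges = daily flow / tank volume = 355.68 / 564 = 0.630638 exchanges/day

0.630638 exchanges/day


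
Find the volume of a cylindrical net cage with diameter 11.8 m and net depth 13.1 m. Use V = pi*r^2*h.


r = d/2 = 11.8/2 = 5.9 m
Base area = pi*r^2 = pi*5.9^2 = 109.35884 m^2
Volume = 109.35884 * 13.1 = 1432.6 m^3

1432.6 m^3


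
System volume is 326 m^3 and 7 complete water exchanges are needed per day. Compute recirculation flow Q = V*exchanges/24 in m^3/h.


Daily recirculation volume = 326 m^3 * 7 = 2282 m^3/day
Flow rate Q = daily volume / 24 h = 2282 / 24 = 95.0833 m^3/h

95.0833 m^3/h


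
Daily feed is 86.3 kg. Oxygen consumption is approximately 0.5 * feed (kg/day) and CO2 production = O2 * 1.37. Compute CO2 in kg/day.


O2 = 86.3 * 0.5 = 43.15
CO2 = 43.15 * 1.37 = 59.1155

59.1155 kg/day


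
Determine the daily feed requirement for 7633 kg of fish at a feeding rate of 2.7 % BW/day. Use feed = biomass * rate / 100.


Feeding rate fraction = 2.7% / 100 = 0.027
Daily feed = 7633 kg * 0.027 = 206.091 kg/day

206.091 kg/day


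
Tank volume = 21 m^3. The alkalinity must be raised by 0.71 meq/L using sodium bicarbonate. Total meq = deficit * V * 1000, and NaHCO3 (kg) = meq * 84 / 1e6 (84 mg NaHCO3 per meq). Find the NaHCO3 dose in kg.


Tank volume in L = 21 m^3 * 1000 = 21000 L
Total meq required = 0.71 meq/L * 21000 L = 14910 meq
NaHCO3 mass = 14910 meq * 84 mg/meq / 1e6 = 1.25244 kg

1.25244 kg


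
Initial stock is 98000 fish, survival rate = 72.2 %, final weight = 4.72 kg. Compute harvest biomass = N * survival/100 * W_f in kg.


Survivors = 98000 * 72.2/100 = 70756 fish
Harvest biomass = survivors * W_f = 70756 * 4.72 = 333968.32 kg

333968.32 kg


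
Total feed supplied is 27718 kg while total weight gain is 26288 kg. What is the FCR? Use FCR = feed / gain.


FCR = feed consumed / weight gained
FCR = 27718 kg / 26288 kg = 1.0544

1.0544


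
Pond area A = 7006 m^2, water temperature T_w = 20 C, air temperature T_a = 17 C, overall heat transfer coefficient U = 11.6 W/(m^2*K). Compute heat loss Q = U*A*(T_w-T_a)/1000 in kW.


Temperature difference dT = 20 - 17 = 3 K
Heat loss (W) = U * A * dT = 11.6 * 7006 * 3 = 243808.8 W
Convert to kW: 243808.8 / 1000 = 243.8088 kW

243.8088 kW


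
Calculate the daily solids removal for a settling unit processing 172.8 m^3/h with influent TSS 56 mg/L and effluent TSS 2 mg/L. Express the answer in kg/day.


Concentration drop: TSS_in - TSS_out = 56 - 2 = 54 mg/L
Hourly solids removed = Q * dTSS = 172.8 m^3/h * 54 mg/L = 9331.2 g/h  (m^3/h * mg/L = g/h)
Daily solids removed = 9331.2 * 24 = 223948.8 g/day
Convert g to kg: 223948.8 / 1000 = 223.9488 kg/day

223.9488 kg/day


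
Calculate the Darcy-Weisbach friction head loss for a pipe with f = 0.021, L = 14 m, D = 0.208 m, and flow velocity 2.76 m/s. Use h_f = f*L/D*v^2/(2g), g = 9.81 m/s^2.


v^2 = 2.76^2 = 7.6176 m^2/s^2
L/D = 14/0.208 = 67.307692
h_f = f*(L/D)*v^2/(2g) = 0.021 * 67.307692 * 7.6176 / 19.62 = 0.548786 m

0.548786 m


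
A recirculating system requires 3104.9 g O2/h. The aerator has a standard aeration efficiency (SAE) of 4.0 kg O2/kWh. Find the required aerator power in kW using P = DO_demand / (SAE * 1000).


SAE in g O2/kWh = 4.0 * 1000 = 4000 g/kWh
P = DO_demand / SAE_g = 3104.9 / 4000 = 0.776225 kW

0.776225 kW


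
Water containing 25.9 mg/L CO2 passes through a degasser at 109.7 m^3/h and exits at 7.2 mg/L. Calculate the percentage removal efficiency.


CO2_out / CO2_in = 7.2 / 25.9 = 0.27799228
Fraction remaining = 0.27799228
efficiency = (1 - 0.27799228) * 100 = 72.2008 %

72.2008 %


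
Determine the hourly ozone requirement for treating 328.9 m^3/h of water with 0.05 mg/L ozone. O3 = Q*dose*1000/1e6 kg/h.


O3 demand (mg/h) = Q * dose * 1000 = 328.9 * 0.05 * 1000 = 16445 mg/h
Convert mg to kg: 16445 / 1e6 = 0.016445 kg/h

0.016445 kg/h


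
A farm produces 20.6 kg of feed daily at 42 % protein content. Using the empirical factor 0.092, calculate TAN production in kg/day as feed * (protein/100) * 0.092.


Protein in feed = 20.6 * 42/100 = 8.652 kg/day
TAN = protein * 0.092 = 8.652 * 0.092 = 0.795984 kg/day

0.795984 kg/day


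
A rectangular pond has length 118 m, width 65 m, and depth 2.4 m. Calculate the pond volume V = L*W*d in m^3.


Base area = L * W = 118 * 65 = 7670 m^2
Volume = area * depth = 7670 * 2.4 = 18408 m^3

18408 m^3


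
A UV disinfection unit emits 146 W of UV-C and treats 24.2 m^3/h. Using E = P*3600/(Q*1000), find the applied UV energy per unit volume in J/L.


Energy delivered per hour = 146 W * 3600 s = 525600 J/h
Volume treated per hour = 24.2 m^3/h * 1000 = 24200 L/h
dose = 525600 / 24200 = 21.719 J/L

21.719 J/L


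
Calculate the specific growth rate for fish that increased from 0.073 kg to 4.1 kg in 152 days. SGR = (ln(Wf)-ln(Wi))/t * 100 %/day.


ln(W_f) = ln(4.1) = 1.410987
ln(W_i) = ln(0.073) = -2.6172958
ln(W_f) - ln(W_i) = 1.410987 - -2.6172958 = 4.0282828
SGR = 4.0282828 / 152 * 100 = 2.65019 %/day

2.65019 %/day


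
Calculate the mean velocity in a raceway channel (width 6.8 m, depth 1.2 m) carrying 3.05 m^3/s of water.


Cross-sectional area = W * d = 6.8 * 1.2 = 8.16 m^2
Velocity = Q / A = 3.05 / 8.16 = 0.373775 m/s

0.373775 m/s


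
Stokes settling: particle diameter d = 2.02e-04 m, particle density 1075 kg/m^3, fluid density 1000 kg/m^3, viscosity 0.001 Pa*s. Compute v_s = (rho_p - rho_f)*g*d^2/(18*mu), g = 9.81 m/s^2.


Density difference: rho_p - rho_f = 1075 - 1000 = 75 kg/m^3
d^2 = (2.02e-04)^2 = 4.0804e-08 m^2
Numerator = (rho_p - rho_f) * g * d^2 = 75 * 9.81 * 4.0804e-08 = 3.0021543e-05
Denominator = 18 * mu = 18 * 0.001 = 0.018
v_s = 3.0021543e-05 / 0.018 = 0.00166786 m/s
Check: Re = rho_f * v_s * d / mu = 1000 * 0.00166786 * 2.02e-04 / 0.001 = 0.337 < 1, so Stokes' law applies.

0.00166786 m/s


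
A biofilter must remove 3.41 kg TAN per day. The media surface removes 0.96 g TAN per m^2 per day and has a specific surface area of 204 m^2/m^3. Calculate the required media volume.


A = 3.41*1000 / 0.96 = 3552.0833 m^2
V = 3552.0833 / 204 = 17.4122

17.4122 m^3


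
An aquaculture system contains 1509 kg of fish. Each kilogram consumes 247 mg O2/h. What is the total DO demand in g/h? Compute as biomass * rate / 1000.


Total O2 consumption (mg/h) = 1509 kg * 247 mg/(kg*h) = 372723 mg/h
Convert to g/h: 372723 / 1000 = 372.723 g/h

372.723 g/h


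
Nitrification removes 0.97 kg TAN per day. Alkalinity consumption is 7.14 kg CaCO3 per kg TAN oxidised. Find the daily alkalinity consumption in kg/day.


Alkalinity factor: 7.14 kg CaCO3 consumed per kg TAN nitrified
alk = 0.97 kg TAN * 7.14 = 6.9258 kg CaCO3/day

6.9258 kg CaCO3/day


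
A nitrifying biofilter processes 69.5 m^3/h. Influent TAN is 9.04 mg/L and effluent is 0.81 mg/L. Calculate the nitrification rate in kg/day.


Concentration drop: TAN_in - TAN_out = 9.04 - 0.81 = 8.23 mg/L
Hourly TAN removed = Q * dTAN = 69.5 m^3/h * 8.23 mg/L = 571.985 g/h  (m^3/h * mg/L = g/h)
Daily TAN removed = 571.985 * 24 = 13727.64 g/day
Convert to kg/day: 13727.64 / 1000 = 13.72764 kg/day

13.72764 kg/day


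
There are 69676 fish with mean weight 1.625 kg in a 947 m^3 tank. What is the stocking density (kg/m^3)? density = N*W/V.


Total biomass = 69676 fish * 1.625 kg = 113223.5 kg
Density = total biomass / volume = 113223.5 / 947 = 119.56 kg/m^3

119.56 kg/m^3


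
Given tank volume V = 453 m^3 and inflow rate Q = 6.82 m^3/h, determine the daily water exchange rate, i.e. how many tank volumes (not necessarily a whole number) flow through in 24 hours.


Daily flow volume = 6.82 m^3/h * 24 h = 163.68 m^3/day
Exchanges = daily flow / tank volume = 163.68 / 453 = 0.361325 exchanges/day

0.361325 exchanges/day


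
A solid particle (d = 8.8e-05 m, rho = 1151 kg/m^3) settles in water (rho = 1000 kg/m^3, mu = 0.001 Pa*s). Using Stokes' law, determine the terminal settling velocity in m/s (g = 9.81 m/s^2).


Density difference: rho_p - rho_f = 1151 - 1000 = 151 kg/m^3
d^2 = (8.8e-05)^2 = 7.744e-09 m^2
Numerator = (rho_p - rho_f) * g * d^2 = 151 * 9.81 * 7.744e-09 = 1.1471265e-05
Denominator = 18 * mu = 18 * 0.001 = 0.018
v_s = 1.1471265e-05 / 0.018 = 6.37292e-04 m/s
Check: Re = rho_f * v_s * d / mu = 1000 * 6.37292e-04 * 8.8e-05 / 0.001 = 0.0561 < 1, so Stokes' law applies.

6.37292e-04 m/s


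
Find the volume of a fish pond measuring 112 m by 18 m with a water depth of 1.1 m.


Base area = L * W = 112 * 18 = 2016 m^2
Volume = area * depth = 2016 * 1.1 = 2217.6 m^3

2217.6 m^3


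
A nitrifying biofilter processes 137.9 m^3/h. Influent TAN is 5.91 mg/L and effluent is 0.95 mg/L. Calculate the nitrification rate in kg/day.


Concentration drop: TAN_in - TAN_out = 5.91 - 0.95 = 4.96 mg/L
Hourly TAN removed = Q * dTAN = 137.9 m^3/h * 4.96 mg/L = 683.984 g/h  (m^3/h * mg/L = g/h)
Daily TAN removed = 683.984 * 24 = 16415.616 g/day
Convert to kg/day: 16415.616 / 1000 = 16.415616 kg/day

16.415616 kg/day


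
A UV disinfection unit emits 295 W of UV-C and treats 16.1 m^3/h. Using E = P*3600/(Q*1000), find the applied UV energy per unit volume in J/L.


Energy delivered per hour = 295 W * 3600 s = 1062000 J/h
Volume treated per hour = 16.1 m^3/h * 1000 = 16100 L/h
dose = 1062000 / 16100 = 65.9627 J/L

65.9627 J/L


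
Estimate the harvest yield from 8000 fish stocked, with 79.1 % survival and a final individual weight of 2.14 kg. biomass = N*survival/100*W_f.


Survivors = 8000 * 79.1/100 = 6328 fish
Harvest biomass = survivors * W_f = 6328 * 2.14 = 13541.92 kg

13541.92 kg


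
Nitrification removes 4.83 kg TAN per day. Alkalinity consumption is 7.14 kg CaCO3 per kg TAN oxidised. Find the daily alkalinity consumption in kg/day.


Alkalinity factor: 7.14 kg CaCO3 consumed per kg TAN nitrified
alk = 4.83 kg TAN * 7.14 = 34.4862 kg CaCO3/day

34.4862 kg CaCO3/day


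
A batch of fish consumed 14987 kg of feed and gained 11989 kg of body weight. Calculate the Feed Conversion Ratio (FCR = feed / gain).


FCR = feed consumed / weight gained
FCR = 14987 kg / 11989 kg = 1.25006

1.25006


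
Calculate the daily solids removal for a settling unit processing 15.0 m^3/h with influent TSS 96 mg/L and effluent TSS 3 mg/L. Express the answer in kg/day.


Concentration drop: TSS_in - TSS_out = 96 - 3 = 93 mg/L
Hourly solids removed = Q * dTSS = 15.0 m^3/h * 93 mg/L = 1395 g/h  (m^3/h * mg/L = g/h)
Daily solids removed = 1395 * 24 = 33480 g/day
Convert g to kg: 33480 / 1000 = 33.48 kg/day

33.48 kg/day


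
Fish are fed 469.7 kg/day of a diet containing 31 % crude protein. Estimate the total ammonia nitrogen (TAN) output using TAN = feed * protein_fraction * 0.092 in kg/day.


Protein in feed = 469.7 * 31/100 = 145.607 kg/day
TAN = protein * 0.092 = 145.607 * 0.092 = 13.395844 kg/day

13.395844 kg/day


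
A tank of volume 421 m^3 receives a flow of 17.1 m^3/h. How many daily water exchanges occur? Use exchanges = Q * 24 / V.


Daily flow volume = 17.1 m^3/h * 24 h = 410.4 m^3/day
Exchanges = daily flow / tank volume = 410.4 / 421 = 0.974822 exchanges/day

0.974822 exchanges/day


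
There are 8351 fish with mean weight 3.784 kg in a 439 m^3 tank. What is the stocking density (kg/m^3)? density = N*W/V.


Total biomass = 8351 fish * 3.784 kg = 31600.184 kg
Density = total biomass / volume = 31600.184 / 439 = 71.9822 kg/m^3

71.9822 kg/m^3
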